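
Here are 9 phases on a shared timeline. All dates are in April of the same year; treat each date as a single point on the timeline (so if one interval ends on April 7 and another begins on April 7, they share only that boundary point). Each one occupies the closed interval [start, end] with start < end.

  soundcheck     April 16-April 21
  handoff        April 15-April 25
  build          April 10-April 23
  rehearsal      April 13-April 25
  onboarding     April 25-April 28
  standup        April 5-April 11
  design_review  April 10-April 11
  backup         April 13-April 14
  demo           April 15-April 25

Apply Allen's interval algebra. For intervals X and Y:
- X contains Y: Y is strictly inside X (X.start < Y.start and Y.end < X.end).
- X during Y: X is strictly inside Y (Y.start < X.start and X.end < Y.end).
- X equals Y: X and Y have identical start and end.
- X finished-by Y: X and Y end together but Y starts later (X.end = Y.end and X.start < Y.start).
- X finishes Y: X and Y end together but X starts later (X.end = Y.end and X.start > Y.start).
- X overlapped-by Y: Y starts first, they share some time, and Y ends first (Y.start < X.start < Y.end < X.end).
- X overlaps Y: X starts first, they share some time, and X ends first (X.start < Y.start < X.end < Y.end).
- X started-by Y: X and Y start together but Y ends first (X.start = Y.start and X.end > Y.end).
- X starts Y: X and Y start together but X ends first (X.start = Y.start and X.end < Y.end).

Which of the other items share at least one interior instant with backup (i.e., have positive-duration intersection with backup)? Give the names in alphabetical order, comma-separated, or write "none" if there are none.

build, rehearsal

Target backup = [April 13, April 14].
build [April 10, April 23] → contains → yes.
demo [April 15, April 25] → after → no.
design_review [April 10, April 11] → before → no.
handoff [April 15, April 25] → after → no.
onboarding [April 25, April 28] → after → no.
rehearsal [April 13, April 25] → started-by → yes.
soundcheck [April 16, April 21] → after → no.
standup [April 5, April 11] → before → no.
Result: build, rehearsal.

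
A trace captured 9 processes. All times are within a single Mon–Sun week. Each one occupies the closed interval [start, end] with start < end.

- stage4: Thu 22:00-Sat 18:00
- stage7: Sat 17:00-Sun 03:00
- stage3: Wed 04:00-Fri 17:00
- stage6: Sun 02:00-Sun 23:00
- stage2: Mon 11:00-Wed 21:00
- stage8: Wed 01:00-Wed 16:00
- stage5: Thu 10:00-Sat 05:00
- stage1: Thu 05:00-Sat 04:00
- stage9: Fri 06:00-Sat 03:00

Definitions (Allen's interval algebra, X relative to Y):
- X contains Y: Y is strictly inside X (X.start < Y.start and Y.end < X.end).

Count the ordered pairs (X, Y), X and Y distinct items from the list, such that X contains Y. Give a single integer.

4

Checking all 72 ordered pairs for relation 'contains'; matching pairs in alphabetical order:
(stage1, stage9): stage1 contains stage9 ✓
(stage2, stage8): stage2 contains stage8 ✓
(stage4, stage9): stage4 contains stage9 ✓
(stage5, stage9): stage5 contains stage9 ✓
Count: 4.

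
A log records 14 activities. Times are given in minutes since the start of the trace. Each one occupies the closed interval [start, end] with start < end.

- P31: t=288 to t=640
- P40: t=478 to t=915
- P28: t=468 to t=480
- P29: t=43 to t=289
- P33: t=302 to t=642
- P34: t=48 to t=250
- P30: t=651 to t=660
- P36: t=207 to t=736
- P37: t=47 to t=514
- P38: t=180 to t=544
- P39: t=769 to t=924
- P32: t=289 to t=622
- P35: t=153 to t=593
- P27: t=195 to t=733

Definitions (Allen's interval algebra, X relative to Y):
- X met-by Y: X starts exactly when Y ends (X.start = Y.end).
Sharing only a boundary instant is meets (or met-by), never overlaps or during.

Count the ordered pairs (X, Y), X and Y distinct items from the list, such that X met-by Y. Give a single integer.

1

Checking all 182 ordered pairs for relation 'met-by'; matching pairs in alphabetical order:
(P32, P29): P32 met-by P29 ✓
Count: 1.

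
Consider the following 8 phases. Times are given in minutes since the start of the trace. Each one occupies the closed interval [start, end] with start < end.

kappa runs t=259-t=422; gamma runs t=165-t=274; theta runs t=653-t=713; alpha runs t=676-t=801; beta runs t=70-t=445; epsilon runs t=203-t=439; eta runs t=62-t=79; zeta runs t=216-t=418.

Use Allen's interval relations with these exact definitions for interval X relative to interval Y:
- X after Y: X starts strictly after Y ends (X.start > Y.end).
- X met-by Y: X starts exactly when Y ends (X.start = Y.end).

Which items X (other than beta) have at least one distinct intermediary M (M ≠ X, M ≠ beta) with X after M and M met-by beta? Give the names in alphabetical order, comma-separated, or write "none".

Target beta = [t=70, t=445].
Intermediaries M with M met-by beta: none.
Union: none.

none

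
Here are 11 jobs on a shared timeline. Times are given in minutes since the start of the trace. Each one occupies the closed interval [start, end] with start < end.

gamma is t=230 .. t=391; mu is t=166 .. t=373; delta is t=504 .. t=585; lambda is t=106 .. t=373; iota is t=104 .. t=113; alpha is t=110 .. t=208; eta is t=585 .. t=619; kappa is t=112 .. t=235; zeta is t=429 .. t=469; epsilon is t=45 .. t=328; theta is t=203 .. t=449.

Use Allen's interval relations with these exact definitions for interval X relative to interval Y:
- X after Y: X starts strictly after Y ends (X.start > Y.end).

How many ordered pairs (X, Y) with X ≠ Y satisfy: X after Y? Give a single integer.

29

Checking all 110 ordered pairs for relation 'after'; matching pairs in alphabetical order:
(delta, alpha): delta after alpha ✓
(delta, epsilon): delta after epsilon ✓
(delta, gamma): delta after gamma ✓
(delta, iota): delta after iota ✓
(delta, kappa): delta after kappa ✓
(delta, lambda): delta after lambda ✓
(delta, mu): delta after mu ✓
(delta, theta): delta after theta ✓
(delta, zeta): delta after zeta ✓
(eta, alpha): eta after alpha ✓
(eta, epsilon): eta after epsilon ✓
(eta, gamma): eta after gamma ✓
(eta, iota): eta after iota ✓
(eta, kappa): eta after kappa ✓
(eta, lambda): eta after lambda ✓
(eta, mu): eta after mu ✓
(eta, theta): eta after theta ✓
(eta, zeta): eta after zeta ✓
(gamma, alpha): gamma after alpha ✓
(gamma, iota): gamma after iota ✓
(mu, iota): mu after iota ✓
(theta, iota): theta after iota ✓
(zeta, alpha): zeta after alpha ✓
(zeta, epsilon): zeta after epsilon ✓
... plus 5 further pairs not listed.
Count: 29.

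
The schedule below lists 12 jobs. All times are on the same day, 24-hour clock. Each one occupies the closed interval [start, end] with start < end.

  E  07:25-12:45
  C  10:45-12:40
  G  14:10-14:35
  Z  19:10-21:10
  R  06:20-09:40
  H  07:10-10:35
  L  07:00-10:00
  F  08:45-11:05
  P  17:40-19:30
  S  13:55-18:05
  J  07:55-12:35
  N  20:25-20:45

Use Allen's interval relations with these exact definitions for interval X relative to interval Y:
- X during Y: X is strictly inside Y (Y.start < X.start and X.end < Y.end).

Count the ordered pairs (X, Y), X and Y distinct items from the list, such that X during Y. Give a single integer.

Checking all 132 ordered pairs for relation 'during'; matching pairs in alphabetical order:
(C, E): C during E ✓
(F, E): F during E ✓
(F, J): F during J ✓
(G, S): G during S ✓
(J, E): J during E ✓
(N, Z): N during Z ✓
Count: 6.

6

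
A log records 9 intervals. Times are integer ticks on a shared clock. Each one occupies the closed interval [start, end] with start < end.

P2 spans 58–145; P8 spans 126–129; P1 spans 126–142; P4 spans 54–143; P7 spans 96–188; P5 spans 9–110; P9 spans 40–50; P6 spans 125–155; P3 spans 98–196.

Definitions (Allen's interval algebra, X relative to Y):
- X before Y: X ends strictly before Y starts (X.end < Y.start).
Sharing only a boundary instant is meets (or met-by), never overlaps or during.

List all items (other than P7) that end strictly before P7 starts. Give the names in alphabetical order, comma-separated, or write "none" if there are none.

Target P7 = [96, 188].
P1 [126, 142] → during → no.
P2 [58, 145] → overlaps → no.
P3 [98, 196] → overlapped-by → no.
P4 [54, 143] → overlaps → no.
P5 [9, 110] → overlaps → no.
P6 [125, 155] → during → no.
P8 [126, 129] → during → no.
P9 [40, 50] → before → yes.
Result: P9.

P9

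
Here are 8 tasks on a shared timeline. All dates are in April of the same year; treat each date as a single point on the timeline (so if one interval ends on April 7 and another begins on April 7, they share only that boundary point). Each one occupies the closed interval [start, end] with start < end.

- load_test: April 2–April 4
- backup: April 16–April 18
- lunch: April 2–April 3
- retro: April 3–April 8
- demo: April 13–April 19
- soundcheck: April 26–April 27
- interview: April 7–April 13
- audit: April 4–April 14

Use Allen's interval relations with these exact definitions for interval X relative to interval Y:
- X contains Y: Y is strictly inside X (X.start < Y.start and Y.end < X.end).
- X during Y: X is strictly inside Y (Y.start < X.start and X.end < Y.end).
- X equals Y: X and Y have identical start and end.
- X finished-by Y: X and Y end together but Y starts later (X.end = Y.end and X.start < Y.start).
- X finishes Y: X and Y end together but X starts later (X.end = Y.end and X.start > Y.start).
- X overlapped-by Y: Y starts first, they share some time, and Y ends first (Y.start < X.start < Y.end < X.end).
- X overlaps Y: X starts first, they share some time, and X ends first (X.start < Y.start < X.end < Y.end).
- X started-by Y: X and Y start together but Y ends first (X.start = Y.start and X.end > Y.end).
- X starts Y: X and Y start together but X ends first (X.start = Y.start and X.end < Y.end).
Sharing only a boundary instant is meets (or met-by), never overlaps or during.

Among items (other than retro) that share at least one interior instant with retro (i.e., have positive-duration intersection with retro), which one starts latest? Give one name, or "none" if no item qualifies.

interview

Target retro = [April 3, April 8].
audit [April 4, April 14] → overlapped-by → candidate.
backup [April 16, April 18] → after → excluded.
demo [April 13, April 19] → after → excluded.
interview [April 7, April 13] → overlapped-by → candidate.
load_test [April 2, April 4] → overlaps → candidate.
lunch [April 2, April 3] → meets → excluded.
soundcheck [April 26, April 27] → after → excluded.
Among candidates, latest start is April 7 → interview.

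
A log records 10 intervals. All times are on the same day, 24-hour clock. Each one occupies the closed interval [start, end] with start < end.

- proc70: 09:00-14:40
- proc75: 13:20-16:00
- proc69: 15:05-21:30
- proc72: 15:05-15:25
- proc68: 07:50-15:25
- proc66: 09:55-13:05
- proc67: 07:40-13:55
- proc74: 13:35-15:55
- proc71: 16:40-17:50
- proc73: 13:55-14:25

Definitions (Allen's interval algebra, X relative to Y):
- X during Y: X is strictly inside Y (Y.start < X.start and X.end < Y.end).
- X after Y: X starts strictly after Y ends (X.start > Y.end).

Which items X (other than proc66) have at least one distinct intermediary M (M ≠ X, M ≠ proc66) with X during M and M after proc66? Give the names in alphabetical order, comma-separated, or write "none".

Target proc66 = [09:55, 13:05].
Intermediaries M with M after proc66: proc69, proc71, proc72, proc73, proc74, proc75.
Via proc69 — items with X during proc69: proc71.
Via proc71 — items with X during proc71: none.
Via proc72 — items with X during proc72: none.
Via proc73 — items with X during proc73: none.
Via proc74 — items with X during proc74: proc72, proc73.
Via proc75 — items with X during proc75: proc72, proc73, proc74.
Union: proc71, proc72, proc73, proc74.

proc71, proc72, proc73, proc74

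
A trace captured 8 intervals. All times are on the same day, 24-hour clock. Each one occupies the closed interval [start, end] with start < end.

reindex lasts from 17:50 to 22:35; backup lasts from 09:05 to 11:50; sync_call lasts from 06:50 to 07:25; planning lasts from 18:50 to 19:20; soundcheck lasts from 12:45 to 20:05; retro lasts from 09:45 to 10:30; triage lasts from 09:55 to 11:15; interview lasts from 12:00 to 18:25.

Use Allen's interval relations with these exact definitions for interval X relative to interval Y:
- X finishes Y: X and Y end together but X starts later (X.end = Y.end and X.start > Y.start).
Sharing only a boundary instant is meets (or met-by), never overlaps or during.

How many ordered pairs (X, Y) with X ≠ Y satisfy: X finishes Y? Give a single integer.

Checking all 56 ordered pairs for relation 'finishes'; matching pairs in alphabetical order:
No pair satisfies it.
Count: 0.

0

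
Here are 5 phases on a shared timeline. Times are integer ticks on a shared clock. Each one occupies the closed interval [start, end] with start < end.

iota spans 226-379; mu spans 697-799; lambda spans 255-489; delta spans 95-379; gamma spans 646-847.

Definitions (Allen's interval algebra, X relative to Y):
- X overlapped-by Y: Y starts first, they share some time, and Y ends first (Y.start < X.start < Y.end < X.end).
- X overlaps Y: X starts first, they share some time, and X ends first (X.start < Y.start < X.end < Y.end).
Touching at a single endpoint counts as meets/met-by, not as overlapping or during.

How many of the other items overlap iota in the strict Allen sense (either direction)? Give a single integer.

1

Target iota = [226, 379].
delta [95, 379] → finished-by → no.
gamma [646, 847] → after → no.
lambda [255, 489] → overlapped-by → counts.
mu [697, 799] → after → no.
Total: 1.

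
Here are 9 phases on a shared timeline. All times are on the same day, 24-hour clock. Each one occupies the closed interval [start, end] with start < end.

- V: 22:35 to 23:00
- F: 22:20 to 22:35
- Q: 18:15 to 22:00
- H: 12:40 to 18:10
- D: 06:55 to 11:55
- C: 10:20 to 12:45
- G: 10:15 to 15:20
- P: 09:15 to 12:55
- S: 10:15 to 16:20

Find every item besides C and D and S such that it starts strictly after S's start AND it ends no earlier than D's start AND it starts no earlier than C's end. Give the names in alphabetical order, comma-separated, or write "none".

Conditions: its start is strictly after S's start (X.start > 10:15) AND its end is no earlier than D's start (X.end >= 06:55) AND its start is no earlier than C's end (X.start >= 12:45).
F: start 22:20 > 10:15? ✓; end 22:35 >= 06:55? ✓; start 22:20 >= 12:45? ✓ → yes.
G: start 10:15 > 10:15? ✗; end 15:20 >= 06:55? ✓; start 10:15 >= 12:45? ✗ → no.
H: start 12:40 > 10:15? ✓; end 18:10 >= 06:55? ✓; start 12:40 >= 12:45? ✗ → no.
P: start 09:15 > 10:15? ✗; end 12:55 >= 06:55? ✓; start 09:15 >= 12:45? ✗ → no.
Q: start 18:15 > 10:15? ✓; end 22:00 >= 06:55? ✓; start 18:15 >= 12:45? ✓ → yes.
V: start 22:35 > 10:15? ✓; end 23:00 >= 06:55? ✓; start 22:35 >= 12:45? ✓ → yes.
Result: F, Q, V.

F, Q, V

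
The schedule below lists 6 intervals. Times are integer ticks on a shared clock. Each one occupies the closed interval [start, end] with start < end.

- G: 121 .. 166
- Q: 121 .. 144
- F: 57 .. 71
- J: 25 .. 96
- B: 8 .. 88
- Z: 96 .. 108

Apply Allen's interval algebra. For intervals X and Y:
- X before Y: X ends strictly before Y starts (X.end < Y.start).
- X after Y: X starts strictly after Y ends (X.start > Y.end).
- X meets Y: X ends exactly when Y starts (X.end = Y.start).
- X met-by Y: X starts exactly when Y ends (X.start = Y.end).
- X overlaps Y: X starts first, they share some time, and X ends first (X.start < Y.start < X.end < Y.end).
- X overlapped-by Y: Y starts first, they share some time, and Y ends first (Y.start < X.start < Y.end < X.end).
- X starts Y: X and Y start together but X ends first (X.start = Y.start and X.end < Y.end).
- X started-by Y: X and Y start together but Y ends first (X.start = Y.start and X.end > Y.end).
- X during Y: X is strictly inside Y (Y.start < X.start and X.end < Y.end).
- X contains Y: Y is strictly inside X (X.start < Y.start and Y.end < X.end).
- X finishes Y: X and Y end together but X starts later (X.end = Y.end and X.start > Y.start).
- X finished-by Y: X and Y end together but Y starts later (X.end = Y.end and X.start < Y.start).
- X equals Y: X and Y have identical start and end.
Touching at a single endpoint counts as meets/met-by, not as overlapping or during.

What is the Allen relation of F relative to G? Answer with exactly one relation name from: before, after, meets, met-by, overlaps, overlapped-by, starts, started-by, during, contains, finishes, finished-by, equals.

F = [57, 71]; G = [121, 166].
Compare endpoints: F.start < G.start, F.start < G.end, F.end < G.start, F.end < G.end.
That pattern is 'before'.

before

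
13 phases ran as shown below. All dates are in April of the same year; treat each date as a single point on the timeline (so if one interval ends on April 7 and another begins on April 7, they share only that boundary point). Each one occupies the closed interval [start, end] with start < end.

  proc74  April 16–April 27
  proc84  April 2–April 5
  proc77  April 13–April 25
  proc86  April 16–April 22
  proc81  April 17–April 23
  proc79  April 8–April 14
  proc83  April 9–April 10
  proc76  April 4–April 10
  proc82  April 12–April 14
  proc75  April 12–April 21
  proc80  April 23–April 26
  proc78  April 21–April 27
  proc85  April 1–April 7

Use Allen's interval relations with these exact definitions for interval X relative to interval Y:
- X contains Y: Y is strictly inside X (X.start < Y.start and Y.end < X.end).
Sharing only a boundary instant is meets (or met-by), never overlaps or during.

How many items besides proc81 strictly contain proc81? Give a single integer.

2

Target proc81 = [April 17, April 23].
proc74 [April 16, April 27] → contains → counts.
proc75 [April 12, April 21] → overlaps → no.
proc76 [April 4, April 10] → before → no.
proc77 [April 13, April 25] → contains → counts.
proc78 [April 21, April 27] → overlapped-by → no.
proc79 [April 8, April 14] → before → no.
proc80 [April 23, April 26] → met-by → no.
proc82 [April 12, April 14] → before → no.
proc83 [April 9, April 10] → before → no.
proc84 [April 2, April 5] → before → no.
proc85 [April 1, April 7] → before → no.
proc86 [April 16, April 22] → overlaps → no.
Total: 2.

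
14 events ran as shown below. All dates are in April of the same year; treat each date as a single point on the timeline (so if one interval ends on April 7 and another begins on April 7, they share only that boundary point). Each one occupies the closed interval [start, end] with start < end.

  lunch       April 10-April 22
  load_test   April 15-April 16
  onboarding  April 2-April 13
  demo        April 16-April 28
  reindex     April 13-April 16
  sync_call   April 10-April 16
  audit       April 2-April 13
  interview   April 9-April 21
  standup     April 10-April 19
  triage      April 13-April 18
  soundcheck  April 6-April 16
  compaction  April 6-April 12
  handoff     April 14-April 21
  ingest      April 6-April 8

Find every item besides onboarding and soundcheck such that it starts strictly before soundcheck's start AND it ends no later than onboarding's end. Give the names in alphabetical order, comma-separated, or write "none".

audit

Conditions: its start is strictly before soundcheck's start (X.start < April 6) AND its end is no later than onboarding's end (X.end <= April 13).
audit: start April 2 < April 6? ✓; end April 13 <= April 13? ✓ → yes.
compaction: start April 6 < April 6? ✗; end April 12 <= April 13? ✓ → no.
demo: start April 16 < April 6? ✗; end April 28 <= April 13? ✗ → no.
handoff: start April 14 < April 6? ✗; end April 21 <= April 13? ✗ → no.
ingest: start April 6 < April 6? ✗; end April 8 <= April 13? ✓ → no.
interview: start April 9 < April 6? ✗; end April 21 <= April 13? ✗ → no.
load_test: start April 15 < April 6? ✗; end April 16 <= April 13? ✗ → no.
lunch: start April 10 < April 6? ✗; end April 22 <= April 13? ✗ → no.
reindex: start April 13 < April 6? ✗; end April 16 <= April 13? ✗ → no.
standup: start April 10 < April 6? ✗; end April 19 <= April 13? ✗ → no.
sync_call: start April 10 < April 6? ✗; end April 16 <= April 13? ✗ → no.
triage: start April 13 < April 6? ✗; end April 18 <= April 13? ✗ → no.
Result: audit.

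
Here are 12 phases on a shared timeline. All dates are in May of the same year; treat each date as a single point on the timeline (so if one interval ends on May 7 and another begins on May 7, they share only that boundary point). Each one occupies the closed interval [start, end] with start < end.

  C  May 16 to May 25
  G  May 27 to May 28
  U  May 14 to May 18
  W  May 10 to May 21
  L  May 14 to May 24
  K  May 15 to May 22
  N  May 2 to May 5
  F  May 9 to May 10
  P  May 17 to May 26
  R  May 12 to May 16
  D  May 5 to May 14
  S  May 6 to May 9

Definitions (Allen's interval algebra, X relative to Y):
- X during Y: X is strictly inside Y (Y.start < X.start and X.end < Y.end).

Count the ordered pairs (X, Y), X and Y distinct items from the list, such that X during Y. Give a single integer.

5

Checking all 132 ordered pairs for relation 'during'; matching pairs in alphabetical order:
(F, D): F during D ✓
(K, L): K during L ✓
(R, W): R during W ✓
(S, D): S during D ✓
(U, W): U during W ✓
Count: 5.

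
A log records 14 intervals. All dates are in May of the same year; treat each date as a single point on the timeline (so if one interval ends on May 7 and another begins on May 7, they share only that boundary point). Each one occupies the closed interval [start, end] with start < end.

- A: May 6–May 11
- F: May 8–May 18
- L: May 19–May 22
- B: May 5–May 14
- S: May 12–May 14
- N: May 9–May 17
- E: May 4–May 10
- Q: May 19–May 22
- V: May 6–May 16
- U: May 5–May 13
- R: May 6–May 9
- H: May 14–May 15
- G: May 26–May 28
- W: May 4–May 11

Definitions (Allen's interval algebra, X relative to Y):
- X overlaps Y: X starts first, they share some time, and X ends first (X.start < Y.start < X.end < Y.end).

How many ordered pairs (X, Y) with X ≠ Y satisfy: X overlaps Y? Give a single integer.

23

Checking all 182 ordered pairs for relation 'overlaps'; matching pairs in alphabetical order:
(A, F): A overlaps F ✓
(A, N): A overlaps N ✓
(B, F): B overlaps F ✓
(B, N): B overlaps N ✓
(B, V): B overlaps V ✓
(E, A): E overlaps A ✓
(E, B): E overlaps B ✓
(E, F): E overlaps F ✓
(E, N): E overlaps N ✓
(E, U): E overlaps U ✓
(E, V): E overlaps V ✓
(R, F): R overlaps F ✓
(U, F): U overlaps F ✓
(U, N): U overlaps N ✓
(U, S): U overlaps S ✓
(U, V): U overlaps V ✓
(V, F): V overlaps F ✓
(V, N): V overlaps N ✓
(W, B): W overlaps B ✓
(W, F): W overlaps F ✓
(W, N): W overlaps N ✓
(W, U): W overlaps U ✓
(W, V): W overlaps V ✓
Count: 23.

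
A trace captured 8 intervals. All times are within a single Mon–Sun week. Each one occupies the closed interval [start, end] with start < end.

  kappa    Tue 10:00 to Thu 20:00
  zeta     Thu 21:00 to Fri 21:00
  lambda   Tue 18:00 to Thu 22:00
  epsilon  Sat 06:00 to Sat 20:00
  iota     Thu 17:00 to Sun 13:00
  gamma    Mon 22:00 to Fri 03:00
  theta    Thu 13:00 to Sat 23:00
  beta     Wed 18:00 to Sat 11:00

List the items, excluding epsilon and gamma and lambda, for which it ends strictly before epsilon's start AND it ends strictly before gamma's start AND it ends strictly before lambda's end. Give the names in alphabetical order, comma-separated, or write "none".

Conditions: its end is strictly before epsilon's start (X.end < Sat 06:00) AND its end is strictly before gamma's start (X.end < Mon 22:00) AND its end is strictly before lambda's end (X.end < Thu 22:00).
beta: end Sat 11:00 < Sat 06:00? ✗; end Sat 11:00 < Mon 22:00? ✗; end Sat 11:00 < Thu 22:00? ✗ → no.
iota: end Sun 13:00 < Sat 06:00? ✗; end Sun 13:00 < Mon 22:00? ✗; end Sun 13:00 < Thu 22:00? ✗ → no.
kappa: end Thu 20:00 < Sat 06:00? ✓; end Thu 20:00 < Mon 22:00? ✗; end Thu 20:00 < Thu 22:00? ✓ → no.
theta: end Sat 23:00 < Sat 06:00? ✗; end Sat 23:00 < Mon 22:00? ✗; end Sat 23:00 < Thu 22:00? ✗ → no.
zeta: end Fri 21:00 < Sat 06:00? ✓; end Fri 21:00 < Mon 22:00? ✗; end Fri 21:00 < Thu 22:00? ✗ → no.
Result: none.

none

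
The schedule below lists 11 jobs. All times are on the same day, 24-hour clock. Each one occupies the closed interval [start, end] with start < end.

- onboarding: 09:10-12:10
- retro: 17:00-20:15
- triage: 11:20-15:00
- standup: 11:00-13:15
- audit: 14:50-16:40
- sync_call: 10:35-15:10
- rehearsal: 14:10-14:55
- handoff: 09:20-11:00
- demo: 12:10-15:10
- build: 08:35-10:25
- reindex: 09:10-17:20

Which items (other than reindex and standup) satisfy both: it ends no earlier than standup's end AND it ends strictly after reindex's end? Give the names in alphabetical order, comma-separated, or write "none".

retro

Conditions: its end is no earlier than standup's end (X.end >= 13:15) AND its end is strictly after reindex's end (X.end > 17:20).
audit: end 16:40 >= 13:15? ✓; end 16:40 > 17:20? ✗ → no.
build: end 10:25 >= 13:15? ✗; end 10:25 > 17:20? ✗ → no.
demo: end 15:10 >= 13:15? ✓; end 15:10 > 17:20? ✗ → no.
handoff: end 11:00 >= 13:15? ✗; end 11:00 > 17:20? ✗ → no.
onboarding: end 12:10 >= 13:15? ✗; end 12:10 > 17:20? ✗ → no.
rehearsal: end 14:55 >= 13:15? ✓; end 14:55 > 17:20? ✗ → no.
retro: end 20:15 >= 13:15? ✓; end 20:15 > 17:20? ✓ → yes.
sync_call: end 15:10 >= 13:15? ✓; end 15:10 > 17:20? ✗ → no.
triage: end 15:00 >= 13:15? ✓; end 15:00 > 17:20? ✗ → no.
Result: retro.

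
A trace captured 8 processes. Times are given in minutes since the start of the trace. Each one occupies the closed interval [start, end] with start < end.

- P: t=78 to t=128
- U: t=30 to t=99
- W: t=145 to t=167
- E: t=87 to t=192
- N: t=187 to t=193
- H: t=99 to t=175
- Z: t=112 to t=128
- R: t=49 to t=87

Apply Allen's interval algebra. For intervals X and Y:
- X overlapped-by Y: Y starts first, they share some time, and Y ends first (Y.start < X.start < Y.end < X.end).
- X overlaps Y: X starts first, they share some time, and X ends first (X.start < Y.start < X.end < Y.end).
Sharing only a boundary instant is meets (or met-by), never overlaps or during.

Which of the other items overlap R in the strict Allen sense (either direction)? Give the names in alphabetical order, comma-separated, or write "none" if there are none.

Target R = [t=49, t=87].
E [t=87, t=192] → met-by → no.
H [t=99, t=175] → after → no.
N [t=187, t=193] → after → no.
P [t=78, t=128] → overlapped-by → yes.
U [t=30, t=99] → contains → no.
W [t=145, t=167] → after → no.
Z [t=112, t=128] → after → no.
Result: P.

P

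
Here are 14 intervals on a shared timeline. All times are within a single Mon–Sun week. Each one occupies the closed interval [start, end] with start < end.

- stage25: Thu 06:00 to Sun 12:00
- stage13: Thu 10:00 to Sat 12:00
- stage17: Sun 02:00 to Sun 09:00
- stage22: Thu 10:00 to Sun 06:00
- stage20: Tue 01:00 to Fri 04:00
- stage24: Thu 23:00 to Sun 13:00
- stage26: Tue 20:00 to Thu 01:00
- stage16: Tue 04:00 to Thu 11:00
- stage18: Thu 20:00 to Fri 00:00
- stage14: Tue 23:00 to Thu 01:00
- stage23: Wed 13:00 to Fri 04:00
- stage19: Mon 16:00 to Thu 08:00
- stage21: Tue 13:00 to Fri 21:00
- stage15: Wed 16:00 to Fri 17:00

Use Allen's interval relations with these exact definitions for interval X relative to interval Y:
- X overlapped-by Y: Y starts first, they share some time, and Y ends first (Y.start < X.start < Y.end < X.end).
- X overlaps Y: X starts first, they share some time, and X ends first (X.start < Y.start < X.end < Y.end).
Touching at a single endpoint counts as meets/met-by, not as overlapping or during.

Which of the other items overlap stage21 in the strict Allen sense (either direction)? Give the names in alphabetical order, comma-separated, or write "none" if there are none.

Target stage21 = [Tue 13:00, Fri 21:00].
stage13 [Thu 10:00, Sat 12:00] → overlapped-by → yes.
stage14 [Tue 23:00, Thu 01:00] → during → no.
stage15 [Wed 16:00, Fri 17:00] → during → no.
stage16 [Tue 04:00, Thu 11:00] → overlaps → yes.
stage17 [Sun 02:00, Sun 09:00] → after → no.
stage18 [Thu 20:00, Fri 00:00] → during → no.
stage19 [Mon 16:00, Thu 08:00] → overlaps → yes.
stage20 [Tue 01:00, Fri 04:00] → overlaps → yes.
stage22 [Thu 10:00, Sun 06:00] → overlapped-by → yes.
stage23 [Wed 13:00, Fri 04:00] → during → no.
stage24 [Thu 23:00, Sun 13:00] → overlapped-by → yes.
stage25 [Thu 06:00, Sun 12:00] → overlapped-by → yes.
stage26 [Tue 20:00, Thu 01:00] → during → no.
Result: stage13, stage16, stage19, stage20, stage22, stage24, stage25.

stage13, stage16, stage19, stage20, stage22, stage24, stage25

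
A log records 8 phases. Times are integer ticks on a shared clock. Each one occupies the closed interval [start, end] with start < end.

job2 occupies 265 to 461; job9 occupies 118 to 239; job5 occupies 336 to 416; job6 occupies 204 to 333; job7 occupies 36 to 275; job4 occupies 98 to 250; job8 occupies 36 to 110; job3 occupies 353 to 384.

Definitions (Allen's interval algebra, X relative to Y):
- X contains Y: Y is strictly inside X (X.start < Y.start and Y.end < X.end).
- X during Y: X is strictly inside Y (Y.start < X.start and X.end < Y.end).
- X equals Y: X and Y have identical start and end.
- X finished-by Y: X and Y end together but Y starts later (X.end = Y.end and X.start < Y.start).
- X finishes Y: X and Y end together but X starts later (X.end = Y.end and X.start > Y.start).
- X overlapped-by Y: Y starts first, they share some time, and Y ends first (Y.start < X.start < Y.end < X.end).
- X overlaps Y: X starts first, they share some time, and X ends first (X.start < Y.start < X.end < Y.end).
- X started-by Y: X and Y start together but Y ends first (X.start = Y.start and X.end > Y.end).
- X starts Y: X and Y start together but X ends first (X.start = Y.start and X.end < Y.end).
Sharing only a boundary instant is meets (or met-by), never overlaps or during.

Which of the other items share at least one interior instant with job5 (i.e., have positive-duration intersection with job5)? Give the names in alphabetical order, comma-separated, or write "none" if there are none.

job2, job3

Target job5 = [336, 416].
job2 [265, 461] → contains → yes.
job3 [353, 384] → during → yes.
job4 [98, 250] → before → no.
job6 [204, 333] → before → no.
job7 [36, 275] → before → no.
job8 [36, 110] → before → no.
job9 [118, 239] → before → no.
Result: job2, job3.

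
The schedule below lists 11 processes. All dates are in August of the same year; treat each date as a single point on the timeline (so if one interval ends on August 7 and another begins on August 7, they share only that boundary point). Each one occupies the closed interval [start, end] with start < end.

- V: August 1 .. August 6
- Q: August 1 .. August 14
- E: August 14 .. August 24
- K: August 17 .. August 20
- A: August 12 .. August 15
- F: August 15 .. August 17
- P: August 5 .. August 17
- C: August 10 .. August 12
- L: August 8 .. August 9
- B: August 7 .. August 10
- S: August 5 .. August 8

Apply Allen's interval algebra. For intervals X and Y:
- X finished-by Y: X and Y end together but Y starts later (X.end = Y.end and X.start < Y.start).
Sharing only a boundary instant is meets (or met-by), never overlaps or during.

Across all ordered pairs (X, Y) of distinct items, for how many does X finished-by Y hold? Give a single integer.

1

Checking all 110 ordered pairs for relation 'finished-by'; matching pairs in alphabetical order:
(P, F): P finished-by F ✓
Count: 1.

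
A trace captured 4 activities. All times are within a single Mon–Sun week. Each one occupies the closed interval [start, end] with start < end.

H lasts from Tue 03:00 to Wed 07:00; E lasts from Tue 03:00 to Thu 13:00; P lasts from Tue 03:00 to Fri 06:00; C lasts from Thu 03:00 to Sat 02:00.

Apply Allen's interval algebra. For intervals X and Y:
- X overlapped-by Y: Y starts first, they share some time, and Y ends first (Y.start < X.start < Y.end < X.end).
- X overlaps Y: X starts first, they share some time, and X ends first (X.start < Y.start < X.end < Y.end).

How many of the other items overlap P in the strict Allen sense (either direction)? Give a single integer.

Target P = [Tue 03:00, Fri 06:00].
C [Thu 03:00, Sat 02:00] → overlapped-by → counts.
E [Tue 03:00, Thu 13:00] → starts → no.
H [Tue 03:00, Wed 07:00] → starts → no.
Total: 1.

1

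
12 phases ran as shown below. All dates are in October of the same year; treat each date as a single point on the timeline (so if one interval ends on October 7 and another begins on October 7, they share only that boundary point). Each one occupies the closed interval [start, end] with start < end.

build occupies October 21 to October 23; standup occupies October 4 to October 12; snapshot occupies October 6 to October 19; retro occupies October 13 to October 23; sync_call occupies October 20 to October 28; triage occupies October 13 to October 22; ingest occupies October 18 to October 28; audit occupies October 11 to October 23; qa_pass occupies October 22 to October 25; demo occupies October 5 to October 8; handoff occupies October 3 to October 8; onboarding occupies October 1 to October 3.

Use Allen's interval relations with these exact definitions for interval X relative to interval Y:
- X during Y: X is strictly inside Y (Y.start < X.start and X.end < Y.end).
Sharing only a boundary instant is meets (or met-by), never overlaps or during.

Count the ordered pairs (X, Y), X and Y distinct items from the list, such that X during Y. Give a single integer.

6

Checking all 132 ordered pairs for relation 'during'; matching pairs in alphabetical order:
(build, ingest): build during ingest ✓
(build, sync_call): build during sync_call ✓
(demo, standup): demo during standup ✓
(qa_pass, ingest): qa_pass during ingest ✓
(qa_pass, sync_call): qa_pass during sync_call ✓
(triage, audit): triage during audit ✓
Count: 6.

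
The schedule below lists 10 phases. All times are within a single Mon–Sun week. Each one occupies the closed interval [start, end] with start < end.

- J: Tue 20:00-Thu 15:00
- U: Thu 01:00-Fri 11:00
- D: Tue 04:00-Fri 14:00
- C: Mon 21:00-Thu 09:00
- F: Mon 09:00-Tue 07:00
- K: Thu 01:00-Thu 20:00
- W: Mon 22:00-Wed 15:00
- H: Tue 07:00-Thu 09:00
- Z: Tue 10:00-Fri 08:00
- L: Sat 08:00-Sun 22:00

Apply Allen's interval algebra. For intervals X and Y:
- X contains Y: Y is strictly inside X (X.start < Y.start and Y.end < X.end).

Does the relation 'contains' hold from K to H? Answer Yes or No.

K = [Thu 01:00, Thu 20:00], H = [Tue 07:00, Thu 09:00].
Actual relation of K to H: overlapped-by.
Asked whether 'contains' holds → No.

No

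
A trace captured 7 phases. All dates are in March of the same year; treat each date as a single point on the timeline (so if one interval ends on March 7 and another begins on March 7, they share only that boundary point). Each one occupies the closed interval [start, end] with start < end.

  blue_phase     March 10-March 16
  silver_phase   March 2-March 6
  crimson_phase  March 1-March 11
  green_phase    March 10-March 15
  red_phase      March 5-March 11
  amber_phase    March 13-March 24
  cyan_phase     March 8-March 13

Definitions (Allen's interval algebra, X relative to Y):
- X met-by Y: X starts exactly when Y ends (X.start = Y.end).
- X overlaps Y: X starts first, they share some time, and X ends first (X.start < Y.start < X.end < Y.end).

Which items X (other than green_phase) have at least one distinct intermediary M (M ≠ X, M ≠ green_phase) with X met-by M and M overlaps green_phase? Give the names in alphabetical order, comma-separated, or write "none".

amber_phase

Target green_phase = [March 10, March 15].
Intermediaries M with M overlaps green_phase: crimson_phase, cyan_phase, red_phase.
Via crimson_phase — items with X met-by crimson_phase: none.
Via cyan_phase — items with X met-by cyan_phase: amber_phase.
Via red_phase — items with X met-by red_phase: none.
Union: amber_phase.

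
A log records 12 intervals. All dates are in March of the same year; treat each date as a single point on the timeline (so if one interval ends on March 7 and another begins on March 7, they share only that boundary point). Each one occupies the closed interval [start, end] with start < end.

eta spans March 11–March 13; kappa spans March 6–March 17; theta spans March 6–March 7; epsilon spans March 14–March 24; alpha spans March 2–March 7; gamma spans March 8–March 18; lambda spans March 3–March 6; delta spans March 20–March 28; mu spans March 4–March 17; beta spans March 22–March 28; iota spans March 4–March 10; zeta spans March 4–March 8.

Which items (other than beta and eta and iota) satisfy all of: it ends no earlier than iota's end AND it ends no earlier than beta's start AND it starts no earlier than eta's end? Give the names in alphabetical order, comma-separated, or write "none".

delta, epsilon

Conditions: its end is no earlier than iota's end (X.end >= March 10) AND its end is no earlier than beta's start (X.end >= March 22) AND its start is no earlier than eta's end (X.start >= March 13).
alpha: end March 7 >= March 10? ✗; end March 7 >= March 22? ✗; start March 2 >= March 13? ✗ → no.
delta: end March 28 >= March 10? ✓; end March 28 >= March 22? ✓; start March 20 >= March 13? ✓ → yes.
epsilon: end March 24 >= March 10? ✓; end March 24 >= March 22? ✓; start March 14 >= March 13? ✓ → yes.
gamma: end March 18 >= March 10? ✓; end March 18 >= March 22? ✗; start March 8 >= March 13? ✗ → no.
kappa: end March 17 >= March 10? ✓; end March 17 >= March 22? ✗; start March 6 >= March 13? ✗ → no.
lambda: end March 6 >= March 10? ✗; end March 6 >= March 22? ✗; start March 3 >= March 13? ✗ → no.
mu: end March 17 >= March 10? ✓; end March 17 >= March 22? ✗; start March 4 >= March 13? ✗ → no.
theta: end March 7 >= March 10? ✗; end March 7 >= March 22? ✗; start March 6 >= March 13? ✗ → no.
zeta: end March 8 >= March 10? ✗; end March 8 >= March 22? ✗; start March 4 >= March 13? ✗ → no.
Result: delta, epsilon.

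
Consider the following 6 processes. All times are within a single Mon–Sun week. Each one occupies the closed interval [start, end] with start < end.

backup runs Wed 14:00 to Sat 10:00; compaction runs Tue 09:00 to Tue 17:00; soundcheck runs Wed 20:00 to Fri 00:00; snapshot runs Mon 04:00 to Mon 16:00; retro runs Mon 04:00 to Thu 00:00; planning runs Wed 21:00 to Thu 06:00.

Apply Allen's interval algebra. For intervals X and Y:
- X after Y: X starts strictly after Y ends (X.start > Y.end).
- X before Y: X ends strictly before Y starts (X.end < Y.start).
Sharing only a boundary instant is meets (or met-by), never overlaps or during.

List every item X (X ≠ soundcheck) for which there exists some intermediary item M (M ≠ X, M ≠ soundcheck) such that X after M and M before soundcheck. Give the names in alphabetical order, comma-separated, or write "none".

Target soundcheck = [Wed 20:00, Fri 00:00].
Intermediaries M with M before soundcheck: compaction, snapshot.
Via compaction — items with X after compaction: backup, planning.
Via snapshot — items with X after snapshot: backup, compaction, planning.
Union: backup, compaction, planning.

backup, compaction, planning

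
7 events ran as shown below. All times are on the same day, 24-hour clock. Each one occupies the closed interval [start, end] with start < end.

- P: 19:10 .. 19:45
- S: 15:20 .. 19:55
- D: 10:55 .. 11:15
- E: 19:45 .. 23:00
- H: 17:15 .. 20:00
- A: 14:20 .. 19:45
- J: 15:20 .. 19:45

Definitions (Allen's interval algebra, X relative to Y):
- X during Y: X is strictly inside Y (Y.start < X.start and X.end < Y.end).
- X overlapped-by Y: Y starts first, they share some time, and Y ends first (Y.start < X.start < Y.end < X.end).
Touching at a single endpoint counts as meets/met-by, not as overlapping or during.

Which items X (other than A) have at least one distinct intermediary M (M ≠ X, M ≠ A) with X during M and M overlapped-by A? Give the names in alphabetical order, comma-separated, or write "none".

P

Target A = [14:20, 19:45].
Intermediaries M with M overlapped-by A: H, S.
Via H — items with X during H: P.
Via S — items with X during S: P.
Union: P.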